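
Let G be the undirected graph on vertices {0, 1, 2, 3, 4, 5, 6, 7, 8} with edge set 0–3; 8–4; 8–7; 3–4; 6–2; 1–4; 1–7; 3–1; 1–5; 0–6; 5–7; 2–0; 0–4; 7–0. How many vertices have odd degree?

2

Degrees: 0:5, 1:4, 2:2, 3:3, 4:4, 5:2, 6:2, 7:4, 8:2
Odd-degree vertices: 0, 3.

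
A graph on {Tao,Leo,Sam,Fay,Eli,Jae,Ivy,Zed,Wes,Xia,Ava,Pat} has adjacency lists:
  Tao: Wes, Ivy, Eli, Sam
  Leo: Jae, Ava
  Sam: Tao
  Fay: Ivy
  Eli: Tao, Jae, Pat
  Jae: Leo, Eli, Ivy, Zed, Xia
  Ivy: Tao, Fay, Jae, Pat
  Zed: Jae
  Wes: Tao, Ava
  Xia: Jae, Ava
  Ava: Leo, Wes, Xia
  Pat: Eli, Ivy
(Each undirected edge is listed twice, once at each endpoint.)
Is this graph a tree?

|V| = 12, |E| = 15.
A tree on 12 vertices has exactly 11 edges; this graph has 15, so it contains a cycle and is not a tree.

No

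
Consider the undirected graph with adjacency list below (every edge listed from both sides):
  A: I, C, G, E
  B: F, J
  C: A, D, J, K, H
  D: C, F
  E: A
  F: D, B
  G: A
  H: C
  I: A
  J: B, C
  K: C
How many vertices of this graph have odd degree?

6

Degrees: A:4, B:2, C:5, D:2, E:1, F:2, G:1, H:1, I:1, J:2, K:1
Odd-degree vertices: C, E, G, H, I, K.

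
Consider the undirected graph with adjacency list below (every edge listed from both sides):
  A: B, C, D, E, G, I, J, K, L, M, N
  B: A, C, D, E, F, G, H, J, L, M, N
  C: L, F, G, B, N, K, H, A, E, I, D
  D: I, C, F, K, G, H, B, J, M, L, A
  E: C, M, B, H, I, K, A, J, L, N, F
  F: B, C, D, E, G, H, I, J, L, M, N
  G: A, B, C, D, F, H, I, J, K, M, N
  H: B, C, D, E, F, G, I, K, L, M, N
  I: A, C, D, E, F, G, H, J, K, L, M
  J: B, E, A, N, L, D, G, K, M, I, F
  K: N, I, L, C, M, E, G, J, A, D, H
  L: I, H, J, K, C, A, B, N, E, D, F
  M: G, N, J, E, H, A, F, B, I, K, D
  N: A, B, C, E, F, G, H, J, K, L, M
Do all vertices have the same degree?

Yes

Degrees: A:11, B:11, C:11, D:11, E:11, F:11, G:11, H:11, I:11, J:11, K:11, L:11, M:11, N:11
All degrees equal 11; the graph is regular.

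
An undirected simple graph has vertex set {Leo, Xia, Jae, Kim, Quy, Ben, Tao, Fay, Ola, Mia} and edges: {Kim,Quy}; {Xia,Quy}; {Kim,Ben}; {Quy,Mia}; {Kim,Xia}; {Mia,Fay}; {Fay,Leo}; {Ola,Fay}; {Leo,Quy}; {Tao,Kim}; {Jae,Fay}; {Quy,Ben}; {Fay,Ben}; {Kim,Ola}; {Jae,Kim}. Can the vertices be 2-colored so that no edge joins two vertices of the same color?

Xia-Kim-Quy-Xia is an odd cycle (length 3), and a bipartite graph can contain only even cycles.

No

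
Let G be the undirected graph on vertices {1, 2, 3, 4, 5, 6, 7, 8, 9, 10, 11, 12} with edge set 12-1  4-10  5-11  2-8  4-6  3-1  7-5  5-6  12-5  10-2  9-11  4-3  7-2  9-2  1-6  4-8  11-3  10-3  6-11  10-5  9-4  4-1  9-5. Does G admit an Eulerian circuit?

Degrees: 1:4, 2:4, 3:4, 4:6, 5:6, 6:4, 7:2, 8:2, 9:4, 10:4, 11:4, 12:2
All degrees are even and the non-isolated vertices are connected — an Eulerian circuit exists.

Yes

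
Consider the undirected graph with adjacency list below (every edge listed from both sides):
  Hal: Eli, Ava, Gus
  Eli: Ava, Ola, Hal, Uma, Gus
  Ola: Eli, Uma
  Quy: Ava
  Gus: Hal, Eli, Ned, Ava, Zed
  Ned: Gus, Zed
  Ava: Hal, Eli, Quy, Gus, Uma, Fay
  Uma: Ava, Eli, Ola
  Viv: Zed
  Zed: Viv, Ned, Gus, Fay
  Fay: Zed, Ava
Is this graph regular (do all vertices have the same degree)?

No

Degrees: Hal:3, Eli:5, Ola:2, Quy:1, Gus:5, Ned:2, Ava:6, Uma:3, Viv:1, Zed:4, Fay:2
Vertex Quy has degree 1 while Ava has degree 6, so the graph is not regular.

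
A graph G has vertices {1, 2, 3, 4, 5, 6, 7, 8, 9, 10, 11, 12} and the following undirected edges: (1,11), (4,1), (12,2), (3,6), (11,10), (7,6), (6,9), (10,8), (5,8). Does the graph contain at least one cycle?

No

The graph has 12 vertices, 9 edges, and 3 connected components.
A forest on 12 vertices with 3 components has exactly 9 edges, which matches — so no cycle.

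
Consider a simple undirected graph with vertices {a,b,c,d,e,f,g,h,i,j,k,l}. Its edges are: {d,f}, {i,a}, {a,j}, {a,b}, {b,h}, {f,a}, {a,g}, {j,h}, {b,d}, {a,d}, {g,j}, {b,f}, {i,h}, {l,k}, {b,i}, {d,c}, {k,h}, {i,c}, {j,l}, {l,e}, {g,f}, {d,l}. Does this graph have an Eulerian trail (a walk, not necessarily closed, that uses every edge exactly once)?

Degrees: a:6, b:5, c:2, d:5, e:1, f:4, g:3, h:4, i:4, j:4, k:2, l:4
Odd-degree vertices: b, d, e, g (4 total).
An Eulerian trail requires 0 or 2 odd-degree vertices; here there are 4.

No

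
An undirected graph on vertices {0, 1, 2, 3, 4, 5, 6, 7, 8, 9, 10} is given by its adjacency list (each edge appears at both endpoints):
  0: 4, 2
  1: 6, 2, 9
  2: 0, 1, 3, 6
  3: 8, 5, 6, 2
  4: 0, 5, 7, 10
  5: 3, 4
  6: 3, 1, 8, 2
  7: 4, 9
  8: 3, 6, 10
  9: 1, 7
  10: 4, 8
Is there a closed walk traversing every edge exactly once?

No

Degrees: 0:2, 1:3, 2:4, 3:4, 4:4, 5:2, 6:4, 7:2, 8:3, 9:2, 10:2
Vertices with odd degree: 1, 8. An Eulerian circuit requires all degrees even.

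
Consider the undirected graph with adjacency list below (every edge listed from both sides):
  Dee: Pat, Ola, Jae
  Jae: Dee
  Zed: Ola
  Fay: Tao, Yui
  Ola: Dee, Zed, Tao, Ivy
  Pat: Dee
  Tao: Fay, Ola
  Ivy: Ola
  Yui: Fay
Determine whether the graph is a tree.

|V| = 9, |E| = 8.
Connected and |E| = |V| - 1, which characterizes a tree.

Yes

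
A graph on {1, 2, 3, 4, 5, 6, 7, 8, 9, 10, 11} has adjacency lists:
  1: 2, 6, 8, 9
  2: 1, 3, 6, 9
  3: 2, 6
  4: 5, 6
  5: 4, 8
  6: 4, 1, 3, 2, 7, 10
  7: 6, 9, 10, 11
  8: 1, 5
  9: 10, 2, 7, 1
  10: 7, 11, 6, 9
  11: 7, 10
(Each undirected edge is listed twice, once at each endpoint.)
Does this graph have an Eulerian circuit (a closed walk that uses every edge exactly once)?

Degrees: 1:4, 2:4, 3:2, 4:2, 5:2, 6:6, 7:4, 8:2, 9:4, 10:4, 11:2
Every vertex has even degree and the edges form a single connected piece, so an Eulerian circuit exists.

Yes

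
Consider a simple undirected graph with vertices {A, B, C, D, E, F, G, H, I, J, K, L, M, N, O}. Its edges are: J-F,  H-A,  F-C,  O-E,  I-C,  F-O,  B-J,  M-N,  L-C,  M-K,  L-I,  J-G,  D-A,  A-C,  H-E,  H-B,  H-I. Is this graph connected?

No

Component: {K, M, N}
Component: {A, B, C, D, E, F, G, H, I, J, L, O}
There are 2 separate components, so the graph is not connected.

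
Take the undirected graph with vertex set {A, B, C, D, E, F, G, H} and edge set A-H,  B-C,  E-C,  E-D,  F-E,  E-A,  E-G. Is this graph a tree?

Yes

The graph has 8 vertices and 7 edges.
It is connected with exactly 7 edges, hence acyclic — it is a tree.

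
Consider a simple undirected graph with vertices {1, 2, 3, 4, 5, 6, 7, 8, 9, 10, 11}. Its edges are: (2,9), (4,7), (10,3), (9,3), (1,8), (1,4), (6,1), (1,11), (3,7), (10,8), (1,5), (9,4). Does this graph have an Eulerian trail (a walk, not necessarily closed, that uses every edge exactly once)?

No

Degrees: 1:5, 2:1, 3:3, 4:3, 5:1, 6:1, 7:2, 8:2, 9:3, 10:2, 11:1
Odd-degree vertices: 1, 2, 3, 4, 5, 6, 9, 11 (8 total).
With 8 odd-degree vertices (more than two), no single trail can use every edge.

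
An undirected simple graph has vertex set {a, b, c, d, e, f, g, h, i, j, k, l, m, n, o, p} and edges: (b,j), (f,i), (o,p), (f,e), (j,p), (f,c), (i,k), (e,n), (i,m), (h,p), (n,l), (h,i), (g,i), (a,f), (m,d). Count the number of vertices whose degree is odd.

Degrees: a:1, b:1, c:1, d:1, e:2, f:4, g:1, h:2, i:5, j:2, k:1, l:1, m:2, n:2, o:1, p:3
Odd-degree vertices: a, b, c, d, g, i, k, l, o, p.

10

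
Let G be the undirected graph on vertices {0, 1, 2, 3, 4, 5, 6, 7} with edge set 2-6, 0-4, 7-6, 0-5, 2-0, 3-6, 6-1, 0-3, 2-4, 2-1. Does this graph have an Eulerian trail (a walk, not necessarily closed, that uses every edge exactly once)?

Yes

Degrees: 0:4, 1:2, 2:4, 3:2, 4:2, 5:1, 6:4, 7:1
Odd-degree vertices: 5, 7 (2 total).
With 2 odd-degree vertices and all edges in one connected piece, an Eulerian trail exists (from 5 to 7).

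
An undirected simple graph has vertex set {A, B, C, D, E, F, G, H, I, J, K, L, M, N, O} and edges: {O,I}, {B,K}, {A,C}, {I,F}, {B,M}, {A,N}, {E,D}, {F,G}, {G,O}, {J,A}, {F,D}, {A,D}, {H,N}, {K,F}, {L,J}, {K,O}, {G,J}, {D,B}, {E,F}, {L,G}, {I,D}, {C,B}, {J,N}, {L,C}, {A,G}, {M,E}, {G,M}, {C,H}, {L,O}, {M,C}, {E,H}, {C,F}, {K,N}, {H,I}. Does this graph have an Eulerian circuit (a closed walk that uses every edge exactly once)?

No

Degrees: A:5, B:4, C:6, D:5, E:4, F:6, G:6, H:4, I:4, J:4, K:4, L:4, M:4, N:4, O:4
Vertices with odd degree: A, D. An Eulerian circuit requires all degrees even.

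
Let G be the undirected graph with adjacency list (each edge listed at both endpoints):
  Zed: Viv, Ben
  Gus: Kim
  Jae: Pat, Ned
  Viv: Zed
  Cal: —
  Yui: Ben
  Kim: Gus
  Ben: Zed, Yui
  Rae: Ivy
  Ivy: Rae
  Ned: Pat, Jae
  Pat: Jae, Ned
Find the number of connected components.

Component: {Cal}
Component: {Gus, Kim}
Component: {Rae, Ivy}
Component: {Jae, Ned, Pat}
Component: {Zed, Viv, Yui, Ben}

5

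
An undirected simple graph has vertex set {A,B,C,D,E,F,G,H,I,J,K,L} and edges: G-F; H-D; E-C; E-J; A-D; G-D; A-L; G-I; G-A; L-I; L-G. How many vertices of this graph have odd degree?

8

Degrees: A:3, B:0, C:1, D:3, E:2, F:1, G:5, H:1, I:2, J:1, K:0, L:3
Odd-degree vertices: A, C, D, F, G, H, J, L.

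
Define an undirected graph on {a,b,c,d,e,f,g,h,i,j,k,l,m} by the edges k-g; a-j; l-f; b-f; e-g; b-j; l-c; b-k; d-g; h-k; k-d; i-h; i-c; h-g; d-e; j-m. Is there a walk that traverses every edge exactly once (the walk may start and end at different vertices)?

No

Degrees: a:1, b:3, c:2, d:3, e:2, f:2, g:4, h:3, i:2, j:3, k:4, l:2, m:1
Odd-degree vertices: a, b, d, h, j, m (6 total).
With 6 odd-degree vertices (more than two), no single trail can use every edge.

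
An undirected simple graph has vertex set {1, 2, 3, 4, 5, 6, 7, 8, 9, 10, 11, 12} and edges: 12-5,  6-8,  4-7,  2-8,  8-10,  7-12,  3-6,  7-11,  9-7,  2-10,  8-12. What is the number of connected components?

2

Component: {1}
Component: {2, 3, 4, 5, 6, 7, 8, 9, 10, 11, 12}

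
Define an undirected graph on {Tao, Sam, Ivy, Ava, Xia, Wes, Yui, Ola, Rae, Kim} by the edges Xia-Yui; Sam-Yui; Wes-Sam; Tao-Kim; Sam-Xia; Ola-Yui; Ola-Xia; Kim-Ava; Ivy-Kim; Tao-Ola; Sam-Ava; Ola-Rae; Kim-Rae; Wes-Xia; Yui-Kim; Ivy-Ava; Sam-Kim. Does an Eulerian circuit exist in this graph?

No

Degrees: Tao:2, Sam:5, Ivy:2, Ava:3, Xia:4, Wes:2, Yui:4, Ola:4, Rae:2, Kim:6
Sam, Ava have odd degree; an Eulerian circuit needs every degree to be even, so none exists.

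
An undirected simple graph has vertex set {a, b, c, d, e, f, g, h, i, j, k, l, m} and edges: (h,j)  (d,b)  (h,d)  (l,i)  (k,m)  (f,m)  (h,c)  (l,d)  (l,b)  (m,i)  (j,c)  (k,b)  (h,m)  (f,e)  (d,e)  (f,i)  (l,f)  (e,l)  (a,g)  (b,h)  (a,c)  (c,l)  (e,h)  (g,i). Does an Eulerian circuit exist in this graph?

Degrees: a:2, b:4, c:4, d:4, e:4, f:4, g:2, h:6, i:4, j:2, k:2, l:6, m:4
Every vertex has even degree and the edges form a single connected piece, so an Eulerian circuit exists.

Yes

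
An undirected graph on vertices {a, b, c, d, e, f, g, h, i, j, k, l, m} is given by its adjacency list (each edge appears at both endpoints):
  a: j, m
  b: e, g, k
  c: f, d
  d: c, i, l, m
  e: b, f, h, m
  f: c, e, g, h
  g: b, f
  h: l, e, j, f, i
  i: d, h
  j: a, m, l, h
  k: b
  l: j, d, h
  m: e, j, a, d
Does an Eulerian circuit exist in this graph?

Degrees: a:2, b:3, c:2, d:4, e:4, f:4, g:2, h:5, i:2, j:4, k:1, l:3, m:4
Vertices with odd degree: b, h, k, l. An Eulerian circuit requires all degrees even.

No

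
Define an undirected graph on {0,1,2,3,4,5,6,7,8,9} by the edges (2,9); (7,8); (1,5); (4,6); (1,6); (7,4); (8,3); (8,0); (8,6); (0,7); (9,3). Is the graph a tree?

No

|V| = 10, |E| = 11.
A tree on 10 vertices has exactly 9 edges; this graph has 11, so it contains a cycle and is not a tree.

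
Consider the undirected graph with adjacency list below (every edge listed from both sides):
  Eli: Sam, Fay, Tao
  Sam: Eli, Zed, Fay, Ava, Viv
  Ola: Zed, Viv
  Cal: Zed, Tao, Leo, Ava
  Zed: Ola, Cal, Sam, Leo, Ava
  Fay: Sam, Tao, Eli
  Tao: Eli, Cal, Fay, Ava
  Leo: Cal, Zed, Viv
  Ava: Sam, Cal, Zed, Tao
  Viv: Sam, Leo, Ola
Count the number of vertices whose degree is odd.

6

Degrees: Eli:3, Sam:5, Ola:2, Cal:4, Zed:5, Fay:3, Tao:4, Leo:3, Ava:4, Viv:3
Odd-degree vertices: Eli, Sam, Zed, Fay, Leo, Viv.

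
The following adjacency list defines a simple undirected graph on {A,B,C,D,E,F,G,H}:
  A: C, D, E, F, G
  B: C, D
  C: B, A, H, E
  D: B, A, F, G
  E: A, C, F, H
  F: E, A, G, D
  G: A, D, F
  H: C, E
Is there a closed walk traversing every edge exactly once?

No

Degrees: A:5, B:2, C:4, D:4, E:4, F:4, G:3, H:2
A, G have odd degree; an Eulerian circuit needs every degree to be even, so none exists.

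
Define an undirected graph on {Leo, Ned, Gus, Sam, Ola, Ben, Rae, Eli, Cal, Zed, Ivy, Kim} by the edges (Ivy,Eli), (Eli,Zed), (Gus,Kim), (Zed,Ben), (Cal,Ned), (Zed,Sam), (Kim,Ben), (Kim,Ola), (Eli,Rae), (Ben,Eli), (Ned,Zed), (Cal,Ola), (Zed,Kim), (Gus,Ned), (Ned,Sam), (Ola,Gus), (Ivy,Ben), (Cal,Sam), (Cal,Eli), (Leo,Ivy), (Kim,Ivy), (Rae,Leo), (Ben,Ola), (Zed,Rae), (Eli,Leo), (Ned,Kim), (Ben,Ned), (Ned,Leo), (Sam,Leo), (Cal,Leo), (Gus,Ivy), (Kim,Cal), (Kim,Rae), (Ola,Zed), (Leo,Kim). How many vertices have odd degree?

6

Degrees: Leo:7, Ned:7, Gus:4, Sam:4, Ola:5, Ben:6, Rae:4, Eli:6, Cal:6, Zed:7, Ivy:5, Kim:9
Odd-degree vertices: Leo, Ned, Ola, Zed, Ivy, Kim.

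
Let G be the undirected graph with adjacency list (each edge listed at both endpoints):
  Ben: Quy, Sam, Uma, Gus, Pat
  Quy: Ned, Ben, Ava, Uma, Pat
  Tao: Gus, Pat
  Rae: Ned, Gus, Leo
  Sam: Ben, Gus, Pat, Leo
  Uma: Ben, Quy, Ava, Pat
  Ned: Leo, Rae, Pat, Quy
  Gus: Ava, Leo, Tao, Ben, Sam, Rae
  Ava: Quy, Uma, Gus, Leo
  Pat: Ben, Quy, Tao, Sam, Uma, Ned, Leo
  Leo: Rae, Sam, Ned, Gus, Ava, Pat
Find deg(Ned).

Neighbors of Ned: Quy, Rae, Pat, Leo.

4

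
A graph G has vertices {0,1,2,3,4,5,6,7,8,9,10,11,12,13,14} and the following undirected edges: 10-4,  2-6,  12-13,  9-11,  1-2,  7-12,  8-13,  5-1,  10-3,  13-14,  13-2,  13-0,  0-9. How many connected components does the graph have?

2

Component: {3, 4, 10}
Component: {0, 1, 2, 5, 6, 7, 8, 9, 11, 12, 13, 14}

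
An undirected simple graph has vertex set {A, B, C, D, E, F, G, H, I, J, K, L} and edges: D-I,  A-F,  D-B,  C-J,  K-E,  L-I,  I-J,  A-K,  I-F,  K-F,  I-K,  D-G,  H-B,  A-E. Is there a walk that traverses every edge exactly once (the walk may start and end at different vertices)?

No

Degrees: A:3, B:2, C:1, D:3, E:2, F:3, G:1, H:1, I:5, J:2, K:4, L:1
Odd-degree vertices: A, C, D, F, G, H, I, L (8 total).
With 8 odd-degree vertices (more than two), no single trail can use every edge.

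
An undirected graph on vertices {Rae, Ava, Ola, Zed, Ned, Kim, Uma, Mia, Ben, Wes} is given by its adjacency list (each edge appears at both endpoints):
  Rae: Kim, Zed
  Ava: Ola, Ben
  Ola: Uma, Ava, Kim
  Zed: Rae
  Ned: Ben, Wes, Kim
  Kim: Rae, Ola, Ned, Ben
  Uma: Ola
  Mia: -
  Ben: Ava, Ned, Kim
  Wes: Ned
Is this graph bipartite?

No

The cycle Ben-Kim-Ned-Ben has length 3, which is odd, so the graph is not bipartite.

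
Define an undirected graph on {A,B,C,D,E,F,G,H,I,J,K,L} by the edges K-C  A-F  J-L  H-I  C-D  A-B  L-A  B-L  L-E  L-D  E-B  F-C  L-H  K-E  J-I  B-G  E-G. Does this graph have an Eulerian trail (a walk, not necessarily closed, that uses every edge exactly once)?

Degrees: A:3, B:4, C:3, D:2, E:4, F:2, G:2, H:2, I:2, J:2, K:2, L:6
Odd-degree vertices: A, C (2 total).
The non-isolated vertices are connected and exactly 2 have odd degree, so an Eulerian trail exists (from A to C).

Yes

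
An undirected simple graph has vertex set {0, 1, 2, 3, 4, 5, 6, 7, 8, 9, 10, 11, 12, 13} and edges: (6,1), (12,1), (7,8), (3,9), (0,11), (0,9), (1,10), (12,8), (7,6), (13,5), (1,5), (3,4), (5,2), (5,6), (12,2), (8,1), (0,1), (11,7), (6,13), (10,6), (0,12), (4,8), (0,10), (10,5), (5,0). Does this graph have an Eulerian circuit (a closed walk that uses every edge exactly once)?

No

Degrees: 0:6, 1:6, 2:2, 3:2, 4:2, 5:6, 6:5, 7:3, 8:4, 9:2, 10:4, 11:2, 12:4, 13:2
6, 7 have odd degree; an Eulerian circuit needs every degree to be even, so none exists.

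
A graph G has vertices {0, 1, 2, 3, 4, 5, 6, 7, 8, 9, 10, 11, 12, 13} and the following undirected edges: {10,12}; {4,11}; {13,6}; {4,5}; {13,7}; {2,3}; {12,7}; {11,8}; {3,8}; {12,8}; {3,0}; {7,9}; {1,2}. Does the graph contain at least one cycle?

No

The graph has 14 vertices, 13 edges, and 1 connected component.
A forest on 14 vertices with 1 component has exactly 13 edges, which matches — so no cycle.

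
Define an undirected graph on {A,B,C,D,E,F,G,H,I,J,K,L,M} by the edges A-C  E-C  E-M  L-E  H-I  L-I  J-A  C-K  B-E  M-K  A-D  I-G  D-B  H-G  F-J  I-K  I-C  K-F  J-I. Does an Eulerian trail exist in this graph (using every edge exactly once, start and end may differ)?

Yes

Degrees: A:3, B:2, C:4, D:2, E:4, F:2, G:2, H:2, I:6, J:3, K:4, L:2, M:2
Odd-degree vertices: A, J (2 total).
With 2 odd-degree vertices and all edges in one connected piece, an Eulerian trail exists (from A to J).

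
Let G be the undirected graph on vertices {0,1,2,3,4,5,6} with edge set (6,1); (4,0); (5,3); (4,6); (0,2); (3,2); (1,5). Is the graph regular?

Degrees: 0:2, 1:2, 2:2, 3:2, 4:2, 5:2, 6:2
Every vertex has degree 2, so the graph is 2-regular.

Yes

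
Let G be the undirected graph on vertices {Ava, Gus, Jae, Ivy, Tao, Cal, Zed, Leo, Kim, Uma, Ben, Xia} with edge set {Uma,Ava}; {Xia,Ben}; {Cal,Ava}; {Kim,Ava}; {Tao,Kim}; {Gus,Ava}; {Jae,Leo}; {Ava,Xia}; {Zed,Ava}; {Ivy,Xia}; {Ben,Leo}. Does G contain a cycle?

|V| = 12, |E| = 11, number of components = 1.
Since 11 = 12 - 1, the graph is a forest and contains no cycle.

No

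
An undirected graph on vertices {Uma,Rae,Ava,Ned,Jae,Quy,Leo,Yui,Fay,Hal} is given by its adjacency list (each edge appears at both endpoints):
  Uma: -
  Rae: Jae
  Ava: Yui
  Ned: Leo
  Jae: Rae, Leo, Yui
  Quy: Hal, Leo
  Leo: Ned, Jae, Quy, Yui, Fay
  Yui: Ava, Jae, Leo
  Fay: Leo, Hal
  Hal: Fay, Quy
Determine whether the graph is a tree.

No

|V| = 10, |E| = 10.
It is not connected, so it is not a tree.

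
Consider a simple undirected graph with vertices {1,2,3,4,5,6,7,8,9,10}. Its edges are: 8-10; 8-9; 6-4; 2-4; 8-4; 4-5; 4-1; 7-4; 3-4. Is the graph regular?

No

Degrees: 1:1, 2:1, 3:1, 4:7, 5:1, 6:1, 7:1, 8:3, 9:1, 10:1
Degrees are not all equal (e.g. deg(1)=1 but deg(4)=7); not regular.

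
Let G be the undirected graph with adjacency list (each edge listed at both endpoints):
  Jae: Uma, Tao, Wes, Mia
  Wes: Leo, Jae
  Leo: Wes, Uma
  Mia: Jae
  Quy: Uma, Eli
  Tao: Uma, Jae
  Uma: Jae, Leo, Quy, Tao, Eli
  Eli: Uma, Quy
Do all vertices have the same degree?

No

Degrees: Jae:4, Wes:2, Leo:2, Mia:1, Quy:2, Tao:2, Uma:5, Eli:2
Vertex Mia has degree 1 while Uma has degree 5, so the graph is not regular.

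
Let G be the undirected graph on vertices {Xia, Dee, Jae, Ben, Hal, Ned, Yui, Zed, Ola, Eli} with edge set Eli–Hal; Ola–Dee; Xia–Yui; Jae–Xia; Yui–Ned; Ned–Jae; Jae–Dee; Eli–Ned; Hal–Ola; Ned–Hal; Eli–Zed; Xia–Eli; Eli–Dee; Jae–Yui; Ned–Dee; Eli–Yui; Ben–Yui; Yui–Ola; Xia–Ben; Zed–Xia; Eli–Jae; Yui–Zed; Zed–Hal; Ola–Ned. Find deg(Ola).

Neighbors of Ola: Dee, Hal, Ned, Yui.

4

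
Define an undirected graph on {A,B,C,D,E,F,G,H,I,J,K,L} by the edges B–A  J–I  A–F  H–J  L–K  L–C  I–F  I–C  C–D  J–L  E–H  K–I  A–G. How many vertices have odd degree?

Degrees: A:3, B:1, C:3, D:1, E:1, F:2, G:1, H:2, I:4, J:3, K:2, L:3
Odd-degree vertices: A, B, C, D, E, G, J, L.

8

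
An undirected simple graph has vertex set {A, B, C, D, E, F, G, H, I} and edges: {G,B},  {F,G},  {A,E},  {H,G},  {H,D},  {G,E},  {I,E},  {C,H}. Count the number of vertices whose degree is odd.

Degrees: A:1, B:1, C:1, D:1, E:3, F:1, G:4, H:3, I:1
Odd-degree vertices: A, B, C, D, E, F, H, I.

8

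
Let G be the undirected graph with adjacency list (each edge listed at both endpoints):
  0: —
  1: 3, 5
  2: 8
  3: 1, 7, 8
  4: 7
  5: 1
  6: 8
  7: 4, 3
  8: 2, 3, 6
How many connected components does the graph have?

Component: {0}
Component: {1, 2, 3, 4, 5, 6, 7, 8}

2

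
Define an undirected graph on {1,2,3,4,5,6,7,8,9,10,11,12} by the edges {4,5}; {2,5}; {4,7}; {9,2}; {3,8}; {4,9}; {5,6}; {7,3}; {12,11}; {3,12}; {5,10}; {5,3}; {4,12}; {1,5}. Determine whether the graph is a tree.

The graph has 12 vertices and 14 edges.
Connected but with 14 > 11 edges, so it has a cycle and is not a tree.

No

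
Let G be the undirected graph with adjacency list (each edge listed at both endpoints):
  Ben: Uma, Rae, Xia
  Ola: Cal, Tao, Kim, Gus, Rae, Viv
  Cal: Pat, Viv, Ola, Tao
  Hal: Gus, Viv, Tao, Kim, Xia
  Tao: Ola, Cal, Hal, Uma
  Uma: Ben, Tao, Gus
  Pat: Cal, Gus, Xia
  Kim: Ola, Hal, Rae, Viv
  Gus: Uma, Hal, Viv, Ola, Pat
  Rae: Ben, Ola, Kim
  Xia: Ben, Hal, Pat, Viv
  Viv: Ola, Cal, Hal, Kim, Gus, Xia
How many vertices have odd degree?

Degrees: Ben:3, Ola:6, Cal:4, Hal:5, Tao:4, Uma:3, Pat:3, Kim:4, Gus:5, Rae:3, Xia:4, Viv:6
Odd-degree vertices: Ben, Hal, Uma, Pat, Gus, Rae.

6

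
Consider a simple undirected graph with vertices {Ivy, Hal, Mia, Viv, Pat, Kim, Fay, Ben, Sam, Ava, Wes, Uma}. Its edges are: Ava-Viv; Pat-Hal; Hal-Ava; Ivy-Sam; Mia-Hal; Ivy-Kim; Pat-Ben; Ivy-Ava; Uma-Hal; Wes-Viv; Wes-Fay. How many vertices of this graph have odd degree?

Degrees: Ivy:3, Hal:4, Mia:1, Viv:2, Pat:2, Kim:1, Fay:1, Ben:1, Sam:1, Ava:3, Wes:2, Uma:1
Odd-degree vertices: Ivy, Mia, Kim, Fay, Ben, Sam, Ava, Uma.

8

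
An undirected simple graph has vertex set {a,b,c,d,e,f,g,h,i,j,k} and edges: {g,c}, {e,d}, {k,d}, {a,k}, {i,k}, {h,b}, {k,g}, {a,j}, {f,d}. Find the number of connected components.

2

Component: {b, h}
Component: {a, c, d, e, f, g, i, j, k}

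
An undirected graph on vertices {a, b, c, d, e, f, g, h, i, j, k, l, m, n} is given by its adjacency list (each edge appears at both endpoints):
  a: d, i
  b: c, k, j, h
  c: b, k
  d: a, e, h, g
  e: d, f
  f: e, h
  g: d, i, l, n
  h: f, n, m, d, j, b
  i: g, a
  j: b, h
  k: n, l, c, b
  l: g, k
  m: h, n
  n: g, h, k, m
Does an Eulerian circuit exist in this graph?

Yes

Degrees: a:2, b:4, c:2, d:4, e:2, f:2, g:4, h:6, i:2, j:2, k:4, l:2, m:2, n:4
Every vertex has even degree and the edges form a single connected piece, so an Eulerian circuit exists.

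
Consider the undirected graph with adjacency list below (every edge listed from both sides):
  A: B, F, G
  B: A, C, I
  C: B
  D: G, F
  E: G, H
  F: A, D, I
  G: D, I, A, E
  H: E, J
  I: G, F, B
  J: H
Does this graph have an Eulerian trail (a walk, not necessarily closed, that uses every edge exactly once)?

No

Degrees: A:3, B:3, C:1, D:2, E:2, F:3, G:4, H:2, I:3, J:1
Odd-degree vertices: A, B, C, F, I, J (6 total).
With 6 odd-degree vertices (more than two), no single trail can use every edge.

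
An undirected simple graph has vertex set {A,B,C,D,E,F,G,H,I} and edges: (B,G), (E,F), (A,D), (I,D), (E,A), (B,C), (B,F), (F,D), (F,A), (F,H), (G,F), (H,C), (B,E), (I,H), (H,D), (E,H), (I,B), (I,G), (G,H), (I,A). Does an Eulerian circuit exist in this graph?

Degrees: A:4, B:5, C:2, D:4, E:4, F:6, G:4, H:6, I:5
B, I have odd degree; an Eulerian circuit needs every degree to be even, so none exists.

No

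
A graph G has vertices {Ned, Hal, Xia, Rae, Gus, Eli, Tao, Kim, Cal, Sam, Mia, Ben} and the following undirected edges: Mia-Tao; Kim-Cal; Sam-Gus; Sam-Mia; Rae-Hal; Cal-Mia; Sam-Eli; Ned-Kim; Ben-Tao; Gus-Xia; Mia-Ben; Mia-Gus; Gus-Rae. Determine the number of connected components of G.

1

Component: {Ned, Hal, Xia, Rae, Gus, Eli, Tao, Kim, Cal, Sam, Mia, Ben}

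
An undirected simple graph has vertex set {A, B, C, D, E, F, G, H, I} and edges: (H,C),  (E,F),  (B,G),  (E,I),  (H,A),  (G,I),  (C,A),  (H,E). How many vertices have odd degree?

4

Degrees: A:2, B:1, C:2, D:0, E:3, F:1, G:2, H:3, I:2
Odd-degree vertices: B, E, F, H.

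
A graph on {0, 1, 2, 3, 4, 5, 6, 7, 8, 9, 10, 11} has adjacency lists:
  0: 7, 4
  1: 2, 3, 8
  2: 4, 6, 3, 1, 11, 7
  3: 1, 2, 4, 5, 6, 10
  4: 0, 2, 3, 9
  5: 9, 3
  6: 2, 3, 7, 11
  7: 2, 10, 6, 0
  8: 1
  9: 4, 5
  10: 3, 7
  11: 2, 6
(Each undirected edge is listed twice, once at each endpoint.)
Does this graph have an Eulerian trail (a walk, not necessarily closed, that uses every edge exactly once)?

Degrees: 0:2, 1:3, 2:6, 3:6, 4:4, 5:2, 6:4, 7:4, 8:1, 9:2, 10:2, 11:2
Odd-degree vertices: 1, 8 (2 total).
The non-isolated vertices are connected and exactly 2 have odd degree, so an Eulerian trail exists (from 1 to 8).

Yes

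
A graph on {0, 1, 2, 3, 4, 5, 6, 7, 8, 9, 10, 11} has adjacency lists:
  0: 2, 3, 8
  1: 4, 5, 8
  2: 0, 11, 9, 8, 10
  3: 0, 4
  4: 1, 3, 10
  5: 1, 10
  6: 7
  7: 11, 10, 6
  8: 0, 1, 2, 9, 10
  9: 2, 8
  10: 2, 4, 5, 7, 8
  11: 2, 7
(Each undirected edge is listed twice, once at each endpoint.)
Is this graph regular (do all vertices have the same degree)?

Degrees: 0:3, 1:3, 2:5, 3:2, 4:3, 5:2, 6:1, 7:3, 8:5, 9:2, 10:5, 11:2
Vertex 6 has degree 1 while 2 has degree 5, so the graph is not regular.

No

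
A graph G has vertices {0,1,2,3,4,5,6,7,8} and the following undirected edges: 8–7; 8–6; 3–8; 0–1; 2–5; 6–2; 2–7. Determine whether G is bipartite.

Partition the vertices as {1, 3, 4, 5, 6, 7} vs {0, 2, 8}. Each listed edge has one endpoint in each part, so the graph is bipartite.

Yes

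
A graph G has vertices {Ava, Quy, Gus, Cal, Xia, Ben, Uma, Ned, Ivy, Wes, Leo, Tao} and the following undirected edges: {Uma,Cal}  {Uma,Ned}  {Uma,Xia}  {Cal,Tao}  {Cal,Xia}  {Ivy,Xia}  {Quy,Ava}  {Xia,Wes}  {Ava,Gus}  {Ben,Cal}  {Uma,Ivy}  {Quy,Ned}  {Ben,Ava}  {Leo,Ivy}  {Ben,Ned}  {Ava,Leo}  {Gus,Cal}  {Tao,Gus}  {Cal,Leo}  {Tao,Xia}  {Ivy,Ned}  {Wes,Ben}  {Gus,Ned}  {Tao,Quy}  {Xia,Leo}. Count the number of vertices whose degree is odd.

2

Degrees: Ava:4, Quy:3, Gus:4, Cal:6, Xia:6, Ben:4, Uma:4, Ned:5, Ivy:4, Wes:2, Leo:4, Tao:4
Odd-degree vertices: Quy, Ned.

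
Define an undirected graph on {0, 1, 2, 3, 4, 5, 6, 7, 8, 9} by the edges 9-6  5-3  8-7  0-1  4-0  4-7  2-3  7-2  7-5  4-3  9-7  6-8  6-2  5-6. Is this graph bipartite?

Yes

Color {1, 2, 4, 5, 8, 9} black and {0, 3, 6, 7} white. No edge joins two same-colored vertices, so the graph is bipartite.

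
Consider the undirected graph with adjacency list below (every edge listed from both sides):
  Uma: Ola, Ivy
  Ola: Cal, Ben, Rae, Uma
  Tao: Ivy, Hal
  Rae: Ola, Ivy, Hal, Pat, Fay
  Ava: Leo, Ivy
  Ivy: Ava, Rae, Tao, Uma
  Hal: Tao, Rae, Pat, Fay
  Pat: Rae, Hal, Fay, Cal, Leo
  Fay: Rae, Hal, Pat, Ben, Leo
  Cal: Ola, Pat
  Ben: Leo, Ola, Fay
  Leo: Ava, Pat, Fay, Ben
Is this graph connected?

Starting from Uma and exploring outward reaches every vertex (Uma, Ivy, Ola, Rae, Ava, Tao, Ben, Cal, Fay, Hal, Pat, Leo); the graph is connected.

Yes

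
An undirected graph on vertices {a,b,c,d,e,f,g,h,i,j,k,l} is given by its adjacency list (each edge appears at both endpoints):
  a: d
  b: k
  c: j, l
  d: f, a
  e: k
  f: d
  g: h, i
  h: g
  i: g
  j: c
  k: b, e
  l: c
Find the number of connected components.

4

Component: {a, d, f}
Component: {b, e, k}
Component: {c, j, l}
Component: {g, h, i}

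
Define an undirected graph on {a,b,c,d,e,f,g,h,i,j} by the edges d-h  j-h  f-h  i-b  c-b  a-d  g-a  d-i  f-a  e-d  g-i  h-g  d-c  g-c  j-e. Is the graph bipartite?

Yes

A valid 2-coloring puts {b, d, f, g, j} on one side and {a, c, e, h, i} on the other; every edge crosses between the two sides.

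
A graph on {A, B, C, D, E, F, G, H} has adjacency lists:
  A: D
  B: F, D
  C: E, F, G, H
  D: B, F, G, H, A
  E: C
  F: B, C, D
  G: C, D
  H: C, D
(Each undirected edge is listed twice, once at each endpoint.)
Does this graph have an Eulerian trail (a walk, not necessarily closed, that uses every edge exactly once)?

Degrees: A:1, B:2, C:4, D:5, E:1, F:3, G:2, H:2
Odd-degree vertices: A, D, E, F (4 total).
An Eulerian trail requires 0 or 2 odd-degree vertices; here there are 4.

No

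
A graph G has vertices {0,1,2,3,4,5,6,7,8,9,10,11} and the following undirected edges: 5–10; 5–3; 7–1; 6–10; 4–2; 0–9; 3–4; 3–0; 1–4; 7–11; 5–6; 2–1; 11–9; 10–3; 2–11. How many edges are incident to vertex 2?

3

Neighbors of 2: 1, 4, 11.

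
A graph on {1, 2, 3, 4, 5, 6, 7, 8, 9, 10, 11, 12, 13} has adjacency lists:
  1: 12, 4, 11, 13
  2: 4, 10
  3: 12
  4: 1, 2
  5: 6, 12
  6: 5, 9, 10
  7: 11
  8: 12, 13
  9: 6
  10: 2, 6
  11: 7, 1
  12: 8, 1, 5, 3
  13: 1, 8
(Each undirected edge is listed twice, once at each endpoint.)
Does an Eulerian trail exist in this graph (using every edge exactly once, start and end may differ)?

Degrees: 1:4, 2:2, 3:1, 4:2, 5:2, 6:3, 7:1, 8:2, 9:1, 10:2, 11:2, 12:4, 13:2
Odd-degree vertices: 3, 6, 7, 9 (4 total).
An Eulerian trail requires 0 or 2 odd-degree vertices; here there are 4.

No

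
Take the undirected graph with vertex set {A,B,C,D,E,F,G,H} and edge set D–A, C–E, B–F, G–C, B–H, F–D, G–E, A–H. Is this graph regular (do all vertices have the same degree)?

Yes

Degrees: A:2, B:2, C:2, D:2, E:2, F:2, G:2, H:2
Every vertex has degree 2, so the graph is 2-regular.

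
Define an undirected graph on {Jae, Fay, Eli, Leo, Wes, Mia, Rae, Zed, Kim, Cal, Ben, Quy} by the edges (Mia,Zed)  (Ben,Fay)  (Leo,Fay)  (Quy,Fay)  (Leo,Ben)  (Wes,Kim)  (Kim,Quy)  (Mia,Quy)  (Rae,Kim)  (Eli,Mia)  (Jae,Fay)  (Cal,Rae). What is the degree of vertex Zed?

1

Neighbors of Zed: Mia.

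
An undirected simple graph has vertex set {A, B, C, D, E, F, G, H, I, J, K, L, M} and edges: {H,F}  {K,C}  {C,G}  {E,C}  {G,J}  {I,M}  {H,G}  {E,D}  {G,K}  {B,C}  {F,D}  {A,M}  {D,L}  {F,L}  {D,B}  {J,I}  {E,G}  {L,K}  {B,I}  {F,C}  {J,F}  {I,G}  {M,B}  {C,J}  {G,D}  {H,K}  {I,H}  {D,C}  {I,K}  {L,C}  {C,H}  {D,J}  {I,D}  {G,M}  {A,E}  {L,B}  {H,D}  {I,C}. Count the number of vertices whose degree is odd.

Degrees: A:2, B:5, C:10, D:9, E:4, F:5, G:8, H:6, I:8, J:5, K:5, L:5, M:4
Odd-degree vertices: B, D, F, J, K, L.

6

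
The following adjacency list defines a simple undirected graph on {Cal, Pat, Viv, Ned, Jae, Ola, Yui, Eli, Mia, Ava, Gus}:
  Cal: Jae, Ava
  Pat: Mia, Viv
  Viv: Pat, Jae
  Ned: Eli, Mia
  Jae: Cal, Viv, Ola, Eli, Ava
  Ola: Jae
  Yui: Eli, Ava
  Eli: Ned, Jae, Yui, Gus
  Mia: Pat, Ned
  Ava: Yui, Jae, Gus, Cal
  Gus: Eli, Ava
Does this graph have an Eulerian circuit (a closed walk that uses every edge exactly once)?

No

Degrees: Cal:2, Pat:2, Viv:2, Ned:2, Jae:5, Ola:1, Yui:2, Eli:4, Mia:2, Ava:4, Gus:2
Jae, Ola have odd degree; an Eulerian circuit needs every degree to be even, so none exists.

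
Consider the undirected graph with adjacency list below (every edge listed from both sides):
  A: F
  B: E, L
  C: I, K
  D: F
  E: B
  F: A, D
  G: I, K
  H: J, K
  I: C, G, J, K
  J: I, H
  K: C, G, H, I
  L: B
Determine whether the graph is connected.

No

Component: {A, D, F}
Component: {B, E, L}
Component: {C, G, H, I, J, K}
No edge joins these 3 groups, so the graph is disconnected.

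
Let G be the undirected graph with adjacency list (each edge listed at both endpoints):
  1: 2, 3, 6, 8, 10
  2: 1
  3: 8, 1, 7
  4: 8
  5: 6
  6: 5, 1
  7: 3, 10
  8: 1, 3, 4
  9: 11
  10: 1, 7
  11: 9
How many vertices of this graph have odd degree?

8

Degrees: 1:5, 2:1, 3:3, 4:1, 5:1, 6:2, 7:2, 8:3, 9:1, 10:2, 11:1
Odd-degree vertices: 1, 2, 3, 4, 5, 8, 9, 11.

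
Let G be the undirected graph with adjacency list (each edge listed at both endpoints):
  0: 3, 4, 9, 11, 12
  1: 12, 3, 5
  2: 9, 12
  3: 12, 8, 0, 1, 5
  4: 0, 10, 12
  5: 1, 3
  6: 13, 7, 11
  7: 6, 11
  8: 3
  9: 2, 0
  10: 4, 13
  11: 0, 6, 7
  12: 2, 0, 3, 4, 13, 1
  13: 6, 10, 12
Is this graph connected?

Yes

Starting from 0 and exploring outward reaches every vertex (0, 9, 12, 3, 11, 4, 2, 13, 1, 8, 5, 6, 7, 10); the graph is connected.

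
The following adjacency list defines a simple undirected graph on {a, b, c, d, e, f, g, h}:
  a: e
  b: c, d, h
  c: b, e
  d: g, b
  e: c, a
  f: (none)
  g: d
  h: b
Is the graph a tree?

|V| = 8, |E| = 6.
It splits into 2 components, so it cannot be a tree.

No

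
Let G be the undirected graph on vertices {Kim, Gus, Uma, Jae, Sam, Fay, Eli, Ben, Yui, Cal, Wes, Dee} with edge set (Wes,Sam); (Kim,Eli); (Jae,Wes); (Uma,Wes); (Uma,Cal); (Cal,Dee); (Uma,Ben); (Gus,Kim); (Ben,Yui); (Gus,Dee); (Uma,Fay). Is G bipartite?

Yes

A valid 2-coloring puts {Gus, Fay, Eli, Ben, Cal, Wes} on one side and {Kim, Uma, Jae, Sam, Yui, Dee} on the other; every edge crosses between the two sides.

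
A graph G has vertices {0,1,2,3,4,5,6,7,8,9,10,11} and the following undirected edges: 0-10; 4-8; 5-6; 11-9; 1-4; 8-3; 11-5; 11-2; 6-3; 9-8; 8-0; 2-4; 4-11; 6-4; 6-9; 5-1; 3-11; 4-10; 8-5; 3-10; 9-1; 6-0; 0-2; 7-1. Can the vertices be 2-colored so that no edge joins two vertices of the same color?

No

The cycle 4-2-11-4 has length 3, which is odd, so the graph is not bipartite.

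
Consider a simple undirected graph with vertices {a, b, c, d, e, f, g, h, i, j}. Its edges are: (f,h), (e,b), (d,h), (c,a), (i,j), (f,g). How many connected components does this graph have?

Component: {a, c}
Component: {b, e}
Component: {i, j}
Component: {d, f, g, h}

4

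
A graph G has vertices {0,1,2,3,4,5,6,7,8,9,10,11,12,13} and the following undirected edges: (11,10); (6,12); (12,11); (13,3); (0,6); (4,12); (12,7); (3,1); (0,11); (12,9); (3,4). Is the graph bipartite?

Yes

Partition the vertices as {1, 2, 4, 5, 6, 7, 8, 9, 11, 13} vs {0, 3, 10, 12}. Each listed edge has one endpoint in each part, so the graph is bipartite.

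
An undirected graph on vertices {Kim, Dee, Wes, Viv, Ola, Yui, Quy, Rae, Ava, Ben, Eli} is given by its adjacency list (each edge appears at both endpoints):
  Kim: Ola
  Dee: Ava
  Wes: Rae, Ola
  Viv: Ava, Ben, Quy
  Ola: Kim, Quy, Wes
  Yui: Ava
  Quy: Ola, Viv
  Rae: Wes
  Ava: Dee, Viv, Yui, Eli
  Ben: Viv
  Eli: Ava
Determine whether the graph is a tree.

Yes

|V| = 11, |E| = 10.
Connected and |E| = |V| - 1, which characterizes a tree.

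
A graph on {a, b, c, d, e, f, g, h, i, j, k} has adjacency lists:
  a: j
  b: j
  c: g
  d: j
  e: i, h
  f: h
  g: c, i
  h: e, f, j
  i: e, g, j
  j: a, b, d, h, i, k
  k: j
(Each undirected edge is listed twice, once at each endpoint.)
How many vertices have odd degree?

8

Degrees: a:1, b:1, c:1, d:1, e:2, f:1, g:2, h:3, i:3, j:6, k:1
Odd-degree vertices: a, b, c, d, f, h, i, k.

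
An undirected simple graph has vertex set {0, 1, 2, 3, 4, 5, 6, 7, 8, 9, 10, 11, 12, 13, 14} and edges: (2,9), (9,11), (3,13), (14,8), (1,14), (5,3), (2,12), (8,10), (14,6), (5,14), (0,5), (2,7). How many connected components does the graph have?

Component: {4}
Component: {2, 7, 9, 11, 12}
Component: {0, 1, 3, 5, 6, 8, 10, 13, 14}

3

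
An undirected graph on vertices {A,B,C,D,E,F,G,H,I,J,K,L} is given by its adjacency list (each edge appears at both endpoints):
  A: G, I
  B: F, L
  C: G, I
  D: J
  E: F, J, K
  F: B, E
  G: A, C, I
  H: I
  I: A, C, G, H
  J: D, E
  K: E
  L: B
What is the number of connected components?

2

Component: {A, C, G, H, I}
Component: {B, D, E, F, J, K, L}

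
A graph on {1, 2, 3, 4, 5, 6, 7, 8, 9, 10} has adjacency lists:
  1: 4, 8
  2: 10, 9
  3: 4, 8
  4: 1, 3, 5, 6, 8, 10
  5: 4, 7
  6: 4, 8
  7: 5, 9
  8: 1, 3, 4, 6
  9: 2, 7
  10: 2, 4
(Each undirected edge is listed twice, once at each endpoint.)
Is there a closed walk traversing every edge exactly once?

Yes

Degrees: 1:2, 2:2, 3:2, 4:6, 5:2, 6:2, 7:2, 8:4, 9:2, 10:2
Every vertex has even degree and the edges form a single connected piece, so an Eulerian circuit exists.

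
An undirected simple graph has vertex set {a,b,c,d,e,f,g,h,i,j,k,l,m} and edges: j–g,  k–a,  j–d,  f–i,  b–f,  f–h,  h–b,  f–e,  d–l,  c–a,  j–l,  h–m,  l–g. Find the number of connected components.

3

Component: {a, c, k}
Component: {d, g, j, l}
Component: {b, e, f, h, i, m}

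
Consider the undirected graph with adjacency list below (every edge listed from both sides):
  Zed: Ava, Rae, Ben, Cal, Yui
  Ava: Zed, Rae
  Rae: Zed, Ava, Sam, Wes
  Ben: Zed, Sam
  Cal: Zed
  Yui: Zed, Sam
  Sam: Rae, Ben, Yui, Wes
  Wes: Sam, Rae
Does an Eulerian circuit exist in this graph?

No

Degrees: Zed:5, Ava:2, Rae:4, Ben:2, Cal:1, Yui:2, Sam:4, Wes:2
Vertices with odd degree: Zed, Cal. An Eulerian circuit requires all degrees even.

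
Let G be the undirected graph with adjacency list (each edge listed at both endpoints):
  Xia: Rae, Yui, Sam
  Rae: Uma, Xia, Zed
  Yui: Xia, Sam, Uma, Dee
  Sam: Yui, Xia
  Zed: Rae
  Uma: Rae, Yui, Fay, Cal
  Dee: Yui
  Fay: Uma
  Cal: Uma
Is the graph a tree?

|V| = 9, |E| = 10.
A tree on 9 vertices has exactly 8 edges; this graph has 10, so it contains a cycle and is not a tree.

No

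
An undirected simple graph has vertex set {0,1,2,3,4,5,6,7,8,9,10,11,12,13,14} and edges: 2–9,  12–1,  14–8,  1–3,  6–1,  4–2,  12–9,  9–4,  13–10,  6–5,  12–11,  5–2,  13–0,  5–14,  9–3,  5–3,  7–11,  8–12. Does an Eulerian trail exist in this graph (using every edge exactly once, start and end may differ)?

Degrees: 0:1, 1:3, 2:3, 3:3, 4:2, 5:4, 6:2, 7:1, 8:2, 9:4, 10:1, 11:2, 12:4, 13:2, 14:2
Odd-degree vertices: 0, 1, 2, 3, 7, 10 (6 total).
An Eulerian trail requires 0 or 2 odd-degree vertices; here there are 6.

No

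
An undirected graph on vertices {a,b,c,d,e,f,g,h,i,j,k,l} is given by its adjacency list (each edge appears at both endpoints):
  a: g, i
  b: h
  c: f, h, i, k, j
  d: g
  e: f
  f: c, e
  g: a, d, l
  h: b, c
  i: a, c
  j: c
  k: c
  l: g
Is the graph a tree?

Yes

|V| = 12, |E| = 11.
It is connected with exactly 11 edges, hence acyclic — it is a tree.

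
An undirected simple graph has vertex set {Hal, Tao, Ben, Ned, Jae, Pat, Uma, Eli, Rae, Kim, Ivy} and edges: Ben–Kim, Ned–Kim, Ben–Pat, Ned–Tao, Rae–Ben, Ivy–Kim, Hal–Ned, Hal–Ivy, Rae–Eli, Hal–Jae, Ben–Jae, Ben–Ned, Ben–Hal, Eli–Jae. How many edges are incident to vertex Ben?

Neighbors of Ben: Hal, Ned, Jae, Pat, Rae, Kim.

6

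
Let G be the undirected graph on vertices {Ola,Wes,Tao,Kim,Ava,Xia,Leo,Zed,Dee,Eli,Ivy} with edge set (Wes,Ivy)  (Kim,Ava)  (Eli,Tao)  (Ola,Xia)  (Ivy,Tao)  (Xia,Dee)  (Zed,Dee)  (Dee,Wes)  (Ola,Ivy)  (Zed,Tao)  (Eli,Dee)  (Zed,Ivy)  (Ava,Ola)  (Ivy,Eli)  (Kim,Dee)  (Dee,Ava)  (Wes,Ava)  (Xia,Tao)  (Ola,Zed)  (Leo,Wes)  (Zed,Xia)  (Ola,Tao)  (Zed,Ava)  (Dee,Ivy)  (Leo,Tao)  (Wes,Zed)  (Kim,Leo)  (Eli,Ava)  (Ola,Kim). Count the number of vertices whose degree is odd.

Degrees: Ola:6, Wes:5, Tao:6, Kim:4, Ava:6, Xia:4, Leo:3, Zed:7, Dee:7, Eli:4, Ivy:6
Odd-degree vertices: Wes, Leo, Zed, Dee.

4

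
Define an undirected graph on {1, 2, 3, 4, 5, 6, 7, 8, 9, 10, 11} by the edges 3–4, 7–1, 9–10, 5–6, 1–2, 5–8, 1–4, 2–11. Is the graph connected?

Component: {9, 10}
Component: {5, 6, 8}
Component: {1, 2, 3, 4, 7, 11}
No edge joins these 3 groups, so the graph is disconnected.

No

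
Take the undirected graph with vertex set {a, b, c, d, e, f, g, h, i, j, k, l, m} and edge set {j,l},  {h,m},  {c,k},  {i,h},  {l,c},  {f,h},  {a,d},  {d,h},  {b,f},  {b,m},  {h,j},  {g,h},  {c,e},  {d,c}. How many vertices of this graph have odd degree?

6

Degrees: a:1, b:2, c:4, d:3, e:1, f:2, g:1, h:6, i:1, j:2, k:1, l:2, m:2
Odd-degree vertices: a, d, e, g, i, k.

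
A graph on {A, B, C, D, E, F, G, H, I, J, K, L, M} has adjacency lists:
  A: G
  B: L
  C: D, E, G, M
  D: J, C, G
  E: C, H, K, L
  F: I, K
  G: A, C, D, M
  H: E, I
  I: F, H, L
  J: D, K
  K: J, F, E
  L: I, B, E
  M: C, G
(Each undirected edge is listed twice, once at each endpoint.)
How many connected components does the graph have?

Component: {A, B, C, D, E, F, G, H, I, J, K, L, M}

1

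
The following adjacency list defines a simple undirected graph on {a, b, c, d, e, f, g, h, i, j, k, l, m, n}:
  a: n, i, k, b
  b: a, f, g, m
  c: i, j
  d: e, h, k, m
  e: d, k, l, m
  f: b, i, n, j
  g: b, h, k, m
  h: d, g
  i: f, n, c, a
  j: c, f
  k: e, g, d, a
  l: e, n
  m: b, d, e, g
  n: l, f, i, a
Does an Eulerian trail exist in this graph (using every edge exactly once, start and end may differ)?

Degrees: a:4, b:4, c:2, d:4, e:4, f:4, g:4, h:2, i:4, j:2, k:4, l:2, m:4, n:4
Odd-degree vertices: none (0 total).
The non-isolated vertices are connected and exactly 0 have odd degree, so an Eulerian trail exists.

Yes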